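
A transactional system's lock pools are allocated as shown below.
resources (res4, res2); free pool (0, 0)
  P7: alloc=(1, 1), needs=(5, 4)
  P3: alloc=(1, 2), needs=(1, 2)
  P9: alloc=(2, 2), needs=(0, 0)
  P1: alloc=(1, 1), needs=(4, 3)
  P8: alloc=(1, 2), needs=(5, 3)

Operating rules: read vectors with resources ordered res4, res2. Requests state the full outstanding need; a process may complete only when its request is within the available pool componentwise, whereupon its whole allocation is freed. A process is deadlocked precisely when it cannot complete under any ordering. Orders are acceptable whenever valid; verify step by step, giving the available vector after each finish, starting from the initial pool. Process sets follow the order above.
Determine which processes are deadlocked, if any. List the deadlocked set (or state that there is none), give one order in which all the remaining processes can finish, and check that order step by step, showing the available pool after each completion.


Deadlocked set: P7, P1 and P8.
Key observation: even finishing P9, P3 leaves just (3, 4) free — too little res4 for any of the remaining processes.
One completion order for the rest: P9, P3. Walking it through:
  pool = (0, 0)
  P9: need (0, 0) fits (0, 0); releases (2, 2), pool now (2, 2)
  P3: need (1, 2) fits (2, 2); releases (1, 2), pool now (3, 4)
None of the blocked processes ever fits:
  blocked: P7 wants (5, 4), pool (3, 4) — not enough res4
  blocked: P1 wants (4, 3), pool (3, 4) — not enough res4
  blocked: P8 wants (5, 3), pool (3, 4) — not enough res4


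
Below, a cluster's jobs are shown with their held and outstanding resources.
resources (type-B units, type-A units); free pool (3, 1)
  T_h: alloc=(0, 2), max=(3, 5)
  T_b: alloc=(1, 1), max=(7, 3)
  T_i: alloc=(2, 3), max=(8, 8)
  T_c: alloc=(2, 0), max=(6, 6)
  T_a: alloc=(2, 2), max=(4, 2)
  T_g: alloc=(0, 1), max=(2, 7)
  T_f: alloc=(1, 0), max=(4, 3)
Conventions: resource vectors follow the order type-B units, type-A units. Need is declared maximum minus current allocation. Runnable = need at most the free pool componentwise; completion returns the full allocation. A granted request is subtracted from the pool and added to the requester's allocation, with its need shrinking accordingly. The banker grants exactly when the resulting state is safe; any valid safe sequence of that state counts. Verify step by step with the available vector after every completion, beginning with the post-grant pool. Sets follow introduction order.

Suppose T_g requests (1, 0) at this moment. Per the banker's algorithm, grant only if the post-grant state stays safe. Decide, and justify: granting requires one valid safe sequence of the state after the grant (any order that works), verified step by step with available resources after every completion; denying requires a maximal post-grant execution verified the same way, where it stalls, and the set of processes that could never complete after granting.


DENY: after the grant no complete ordering would exist.
Key observation: after T_a, T_h, T_f the pool peaks at (5, 5), and each blocked process is short somewhere: T_b on type-B units; T_i on type-B units; T_c on type-A units; T_g on type-A units.
After a pretend grant, a maximal execution: T_a, T_h, T_f — then nothing else fits. Check, step by step:
  pool = (2, 1)
  run T_a (needs (2, 0), free (2, 1)); after release of (2, 2) the pool is (4, 3)
  run T_h (needs (3, 3), free (4, 3)); after release of (0, 2) the pool is (4, 5)
  run T_f (needs (3, 3), free (4, 5)); after release of (1, 0) the pool is (5, 5)
  blocked: T_b wants (6, 2), pool (5, 5) — not enough type-B units
  blocked: T_i wants (6, 5), pool (5, 5) — not enough type-B units
  blocked: T_c wants (4, 6), pool (5, 5) — not enough type-A units
  blocked: T_g wants (1, 6), pool (5, 5) — not enough type-A units
Had the request been granted, T_b, T_i, T_c and T_g could never finish.


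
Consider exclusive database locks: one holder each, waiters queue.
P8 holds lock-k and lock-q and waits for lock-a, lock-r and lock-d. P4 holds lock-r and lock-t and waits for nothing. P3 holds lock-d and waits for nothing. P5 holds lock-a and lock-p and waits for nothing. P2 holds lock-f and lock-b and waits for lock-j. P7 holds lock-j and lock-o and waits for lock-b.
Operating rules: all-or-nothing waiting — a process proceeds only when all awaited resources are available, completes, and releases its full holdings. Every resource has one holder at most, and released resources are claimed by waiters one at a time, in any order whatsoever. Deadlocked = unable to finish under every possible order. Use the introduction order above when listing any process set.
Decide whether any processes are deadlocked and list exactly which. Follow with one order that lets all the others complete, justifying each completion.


Deadlocked set: P2 and P7.
Key observation: P2 -> P7 -> P2 is a circular wait — nothing in it can go first; no other process is dragged down with it.
One completion order for the rest: P3, P5, P4, P8.
Walking it through:
  P3: no waits; runs immediately, freeing lock-d
  P5: no waits; runs immediately, freeing lock-a and lock-p
  P4: no waits; runs immediately, freeing lock-r and lock-t
  P8 waits on lock-a, lock-r and lock-d — all released -> runs and releases lock-k and lock-q


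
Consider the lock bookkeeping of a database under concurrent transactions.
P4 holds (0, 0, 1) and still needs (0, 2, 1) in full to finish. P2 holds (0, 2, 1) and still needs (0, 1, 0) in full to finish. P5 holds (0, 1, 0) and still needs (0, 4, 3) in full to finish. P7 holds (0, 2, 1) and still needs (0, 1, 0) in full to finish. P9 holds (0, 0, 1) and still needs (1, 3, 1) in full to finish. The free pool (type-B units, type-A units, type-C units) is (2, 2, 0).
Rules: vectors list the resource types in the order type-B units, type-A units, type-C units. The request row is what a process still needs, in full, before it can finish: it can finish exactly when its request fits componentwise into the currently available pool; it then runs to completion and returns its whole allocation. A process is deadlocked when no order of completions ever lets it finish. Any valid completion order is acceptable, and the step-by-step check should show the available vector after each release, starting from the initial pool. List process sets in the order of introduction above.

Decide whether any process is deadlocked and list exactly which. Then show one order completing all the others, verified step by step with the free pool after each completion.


No process is deadlocked.
Key observation: P7 can run right away; the returned allocation unlocks the remaining processes in turn.
A valid finishing order for the others: P7, P9, P4, P2, P5. Step-by-step check:
  pool = (2, 2, 0)
  P7 needs (0, 1, 0) <= (2, 2, 0) -> finishes; pool += (0, 2, 1) = (2, 4, 1)
  P9 needs (1, 3, 1) <= (2, 4, 1) -> finishes; pool += (0, 0, 1) = (2, 4, 2)
  P4 needs (0, 2, 1) <= (2, 4, 2) -> finishes; pool += (0, 0, 1) = (2, 4, 3)
  P2 needs (0, 1, 0) <= (2, 4, 3) -> finishes; pool += (0, 2, 1) = (2, 6, 4)
  P5 needs (0, 4, 3) <= (2, 6, 4) -> finishes; pool += (0, 1, 0) = (2, 7, 4)


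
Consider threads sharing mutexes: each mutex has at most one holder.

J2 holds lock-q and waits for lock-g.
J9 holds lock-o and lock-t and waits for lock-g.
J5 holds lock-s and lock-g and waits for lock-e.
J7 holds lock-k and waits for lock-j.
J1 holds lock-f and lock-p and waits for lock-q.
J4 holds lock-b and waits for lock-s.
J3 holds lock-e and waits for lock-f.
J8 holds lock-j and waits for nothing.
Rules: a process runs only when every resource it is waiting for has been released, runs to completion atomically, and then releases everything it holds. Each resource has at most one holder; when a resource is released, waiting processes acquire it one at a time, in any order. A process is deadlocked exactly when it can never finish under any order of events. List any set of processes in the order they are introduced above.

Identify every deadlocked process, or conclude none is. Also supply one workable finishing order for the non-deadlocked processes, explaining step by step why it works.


Deadlocked set: J2, J9, J5, J1, J4 and J3.
Key observation: the wait chain closes on itself along J2 -> J5 -> J3 -> J1 -> J2; J9 and J4 wait into the deadlock from upstream.
The rest can finish in the order J8, J7.
Walking it through:
  J8: no waits; runs immediately, freeing lock-j
  run J7 (all its waits — lock-j — are resolved); releases lock-k


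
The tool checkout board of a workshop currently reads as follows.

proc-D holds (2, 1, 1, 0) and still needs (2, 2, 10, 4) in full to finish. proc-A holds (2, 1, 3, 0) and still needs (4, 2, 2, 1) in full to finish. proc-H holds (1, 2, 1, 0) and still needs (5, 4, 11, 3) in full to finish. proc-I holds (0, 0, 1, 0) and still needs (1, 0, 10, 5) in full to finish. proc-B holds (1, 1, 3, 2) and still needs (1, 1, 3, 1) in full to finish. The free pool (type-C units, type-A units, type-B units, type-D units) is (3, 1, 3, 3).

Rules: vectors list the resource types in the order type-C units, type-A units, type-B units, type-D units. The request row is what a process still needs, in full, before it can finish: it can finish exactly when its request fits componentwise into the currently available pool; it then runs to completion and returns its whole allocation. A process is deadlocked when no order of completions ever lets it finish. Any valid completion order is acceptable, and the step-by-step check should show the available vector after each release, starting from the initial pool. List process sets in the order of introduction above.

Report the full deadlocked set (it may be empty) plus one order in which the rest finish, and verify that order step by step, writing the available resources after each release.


The deadlocked set is proc-D, proc-H and proc-I.
Key observation: the wall is type-B units: completing proc-B, proc-A brings the pool only to (6, 3, 9, 5), and all the rest need more.
The rest can finish in the order proc-B, proc-A. Verifying each step:
  pool = (3, 1, 3, 3)
  proc-B: need (1, 1, 3, 1) fits (3, 1, 3, 3); releases (1, 1, 3, 2), pool now (4, 2, 6, 5)
  proc-A: need (4, 2, 2, 1) fits (4, 2, 6, 5); releases (2, 1, 3, 0), pool now (6, 3, 9, 5)
None of the blocked processes ever fits:
  blocked: proc-D wants (2, 2, 10, 4), pool (6, 3, 9, 5) — not enough type-B units
  blocked: proc-H wants (5, 4, 11, 3), pool (6, 3, 9, 5) — not enough type-A units and type-B units
  blocked: proc-I wants (1, 0, 10, 5), pool (6, 3, 9, 5) — not enough type-B units


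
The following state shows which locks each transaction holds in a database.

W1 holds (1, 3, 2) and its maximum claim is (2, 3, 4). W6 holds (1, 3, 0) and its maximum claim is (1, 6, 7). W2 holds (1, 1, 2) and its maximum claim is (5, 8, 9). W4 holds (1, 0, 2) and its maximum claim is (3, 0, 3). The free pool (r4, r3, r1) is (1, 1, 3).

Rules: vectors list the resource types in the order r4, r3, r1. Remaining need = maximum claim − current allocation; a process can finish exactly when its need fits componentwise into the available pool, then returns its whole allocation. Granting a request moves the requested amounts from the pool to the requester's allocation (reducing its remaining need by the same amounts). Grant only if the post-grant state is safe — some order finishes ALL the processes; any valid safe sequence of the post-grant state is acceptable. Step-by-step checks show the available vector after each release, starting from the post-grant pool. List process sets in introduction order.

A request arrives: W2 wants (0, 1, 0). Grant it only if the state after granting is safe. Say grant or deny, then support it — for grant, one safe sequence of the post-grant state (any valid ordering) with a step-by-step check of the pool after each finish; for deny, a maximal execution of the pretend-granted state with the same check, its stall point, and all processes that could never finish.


GRANT. The post-grant state is safe; one safe sequence: W1, W4, W6, W2.
Key observation: even at the reduced pool (1, 0, 3), W1 fits immediately, so safety survives the grant.
Step-by-step check of the post-grant state:
  pool = (1, 0, 3)
  run W1 (needs (1, 0, 2), free (1, 0, 3)); after release of (1, 3, 2) the pool is (2, 3, 5)
  run W4 (needs (2, 0, 1), free (2, 3, 5)); after release of (1, 0, 2) the pool is (3, 3, 7)
  run W6 (needs (0, 3, 7), free (3, 3, 7)); after release of (1, 3, 0) the pool is (4, 6, 7)
  run W2 (needs (4, 6, 7), free (4, 6, 7)); after release of (1, 2, 2) the pool is (5, 8, 9)


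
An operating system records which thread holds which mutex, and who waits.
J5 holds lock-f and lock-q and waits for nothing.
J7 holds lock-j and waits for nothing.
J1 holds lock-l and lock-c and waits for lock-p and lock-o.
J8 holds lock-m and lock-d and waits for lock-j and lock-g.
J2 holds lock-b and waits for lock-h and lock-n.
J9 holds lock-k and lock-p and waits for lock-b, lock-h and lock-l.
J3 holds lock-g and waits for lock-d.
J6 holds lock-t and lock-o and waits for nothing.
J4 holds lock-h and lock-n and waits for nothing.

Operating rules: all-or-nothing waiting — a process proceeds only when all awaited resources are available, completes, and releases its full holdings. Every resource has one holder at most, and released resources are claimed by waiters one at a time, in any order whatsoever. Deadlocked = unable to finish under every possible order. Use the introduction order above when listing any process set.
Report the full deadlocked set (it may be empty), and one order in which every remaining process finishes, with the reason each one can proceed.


Deadlocked: J1, J8, J9 and J3.
Key observation: along J1 -> J9 -> J1, each member waits on what the next one holds — a deadlock; J8 and J3 are caught in further circular waits.
A valid finishing order for the others: J5, J4, J6, J7, J2.
Walking it through:
  J5: no waits; runs immediately, freeing lock-f and lock-q
  J4: no waits; runs immediately, freeing lock-h and lock-n
  J6: no waits; runs immediately, freeing lock-t and lock-o
  J7: no waits; runs immediately, freeing lock-j
  J2: everything it awaited (lock-h and lock-n) is free; runs, freeing lock-b


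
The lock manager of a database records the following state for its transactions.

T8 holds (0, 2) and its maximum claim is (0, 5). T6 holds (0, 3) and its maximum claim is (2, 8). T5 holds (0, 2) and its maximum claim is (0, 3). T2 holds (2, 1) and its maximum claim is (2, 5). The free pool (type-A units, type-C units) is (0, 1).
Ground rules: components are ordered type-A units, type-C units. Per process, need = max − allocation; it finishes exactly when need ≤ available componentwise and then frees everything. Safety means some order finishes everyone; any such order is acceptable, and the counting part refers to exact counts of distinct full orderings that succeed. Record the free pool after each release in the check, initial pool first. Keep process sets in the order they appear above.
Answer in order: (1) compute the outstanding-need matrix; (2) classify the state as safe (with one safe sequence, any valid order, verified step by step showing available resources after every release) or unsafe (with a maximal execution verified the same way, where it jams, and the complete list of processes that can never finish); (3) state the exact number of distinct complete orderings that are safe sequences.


(1) Outstanding need per process (order type-A units, type-C units):
  T8: (0, 3)
  T6: (2, 5)
  T5: (0, 1)
  T2: (0, 4)
(2) SAFE. One safe sequence: T5, T8, T2, T6.
Key observation: the order's first zero-slack moment is T5 ((0, 1) needed, (0, 1) free — a requested resource with nothing to spare).
Step-by-step check:
  pool = (0, 1)
  T5: need (0, 1) fits (0, 1); releases (0, 2), pool now (0, 3)
  T8: need (0, 3) fits (0, 3); releases (0, 2), pool now (0, 5)
  T2: need (0, 4) fits (0, 5); releases (2, 1), pool now (2, 6)
  T6: need (2, 5) fits (2, 6); releases (0, 3), pool now (2, 9)
(3) Exactly 1 of the possible complete orderings is a safe sequence.


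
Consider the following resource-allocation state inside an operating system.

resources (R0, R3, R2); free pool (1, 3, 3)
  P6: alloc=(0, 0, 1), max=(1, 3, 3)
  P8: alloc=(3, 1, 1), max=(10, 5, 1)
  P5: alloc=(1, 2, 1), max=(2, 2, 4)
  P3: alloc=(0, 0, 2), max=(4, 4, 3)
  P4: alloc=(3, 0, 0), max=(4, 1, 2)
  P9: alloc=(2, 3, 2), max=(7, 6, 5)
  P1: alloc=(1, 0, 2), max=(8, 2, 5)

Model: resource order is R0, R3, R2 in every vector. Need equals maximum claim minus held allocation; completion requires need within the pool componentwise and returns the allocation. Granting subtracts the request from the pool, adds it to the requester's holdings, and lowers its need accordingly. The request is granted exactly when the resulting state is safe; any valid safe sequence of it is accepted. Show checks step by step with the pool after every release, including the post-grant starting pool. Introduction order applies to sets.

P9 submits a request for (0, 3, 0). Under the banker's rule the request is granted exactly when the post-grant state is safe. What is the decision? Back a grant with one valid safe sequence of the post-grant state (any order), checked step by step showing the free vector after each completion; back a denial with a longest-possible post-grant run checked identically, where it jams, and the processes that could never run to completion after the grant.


GRANT — the state after the grant stays safe, e.g. via P5, P4, P9, P1, P6, P3, P8.
Key observation: the transfer keeps a workable pool ((1, 0, 3)); P5 starts the safe sequence.
Check on the post-grant state, step by step:
  pool = (1, 0, 3)
  P5 needs (1, 0, 3) <= (1, 0, 3) -> finishes; pool += (1, 2, 1) = (2, 2, 4)
  P4 needs (1, 1, 2) <= (2, 2, 4) -> finishes; pool += (3, 0, 0) = (5, 2, 4)
  P9 needs (5, 0, 3) <= (5, 2, 4) -> finishes; pool += (2, 6, 2) = (7, 8, 6)
  P1 needs (7, 2, 3) <= (7, 8, 6) -> finishes; pool += (1, 0, 2) = (8, 8, 8)
  P6 needs (1, 3, 2) <= (8, 8, 8) -> finishes; pool += (0, 0, 1) = (8, 8, 9)
  P3 needs (4, 4, 1) <= (8, 8, 9) -> finishes; pool += (0, 0, 2) = (8, 8, 11)
  P8 needs (7, 4, 0) <= (8, 8, 11) -> finishes; pool += (3, 1, 1) = (11, 9, 12)


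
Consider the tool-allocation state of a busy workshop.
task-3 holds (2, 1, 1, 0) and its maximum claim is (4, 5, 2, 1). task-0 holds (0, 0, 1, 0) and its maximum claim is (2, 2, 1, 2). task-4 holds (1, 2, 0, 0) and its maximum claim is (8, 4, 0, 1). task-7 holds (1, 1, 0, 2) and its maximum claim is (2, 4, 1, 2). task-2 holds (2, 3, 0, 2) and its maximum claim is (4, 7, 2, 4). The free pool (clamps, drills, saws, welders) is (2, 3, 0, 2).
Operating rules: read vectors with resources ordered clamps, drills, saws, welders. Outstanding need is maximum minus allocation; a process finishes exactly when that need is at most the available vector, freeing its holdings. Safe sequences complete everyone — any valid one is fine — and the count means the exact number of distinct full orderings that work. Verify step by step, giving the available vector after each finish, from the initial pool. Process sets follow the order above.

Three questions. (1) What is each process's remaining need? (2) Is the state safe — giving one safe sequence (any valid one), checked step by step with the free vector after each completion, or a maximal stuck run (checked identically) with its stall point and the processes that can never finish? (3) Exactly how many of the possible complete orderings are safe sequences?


(1) Need matrix, components ordered clamps, drills, saws, welders:
  task-3: (2, 4, 1, 1)
  task-0: (2, 2, 0, 2)
  task-4: (7, 2, 0, 1)
  task-7: (1, 3, 1, 0)
  task-2: (2, 4, 2, 2)
(2) SAFE — a valid safe sequence is task-0, task-7, task-3, task-2, task-4.
Key observation: the first exact fit in this order is task-0 — it needs (2, 2, 0, 2) with (2, 3, 0, 2) free, meeting a requested resource to the last unit.
Walking it through:
  pool = (2, 3, 0, 2)
  task-0 needs (2, 2, 0, 2) <= (2, 3, 0, 2) -> finishes; pool += (0, 0, 1, 0) = (2, 3, 1, 2)
  task-7 needs (1, 3, 1, 0) <= (2, 3, 1, 2) -> finishes; pool += (1, 1, 0, 2) = (3, 4, 1, 4)
  task-3 needs (2, 4, 1, 1) <= (3, 4, 1, 4) -> finishes; pool += (2, 1, 1, 0) = (5, 5, 2, 4)
  task-2 needs (2, 4, 2, 2) <= (5, 5, 2, 4) -> finishes; pool += (2, 3, 0, 2) = (7, 8, 2, 6)
  task-4 needs (7, 2, 0, 1) <= (7, 8, 2, 6) -> finishes; pool += (1, 2, 0, 0) = (8, 10, 2, 6)
(3) Exactly 1 of the possible complete orderings is a safe sequence.


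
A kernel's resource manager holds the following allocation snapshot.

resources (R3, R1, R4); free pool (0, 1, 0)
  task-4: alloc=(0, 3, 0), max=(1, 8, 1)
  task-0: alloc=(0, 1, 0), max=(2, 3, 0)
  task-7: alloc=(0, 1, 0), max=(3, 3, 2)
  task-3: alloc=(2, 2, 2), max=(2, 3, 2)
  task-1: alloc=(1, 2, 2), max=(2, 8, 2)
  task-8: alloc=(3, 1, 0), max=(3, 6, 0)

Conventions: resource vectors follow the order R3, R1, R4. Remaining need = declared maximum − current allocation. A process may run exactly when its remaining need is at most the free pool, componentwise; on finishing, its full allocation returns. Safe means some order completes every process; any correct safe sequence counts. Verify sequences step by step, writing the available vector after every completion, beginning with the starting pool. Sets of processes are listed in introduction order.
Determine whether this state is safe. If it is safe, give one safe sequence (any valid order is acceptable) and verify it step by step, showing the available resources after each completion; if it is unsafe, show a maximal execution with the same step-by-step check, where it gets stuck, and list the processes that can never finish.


UNSAFE — no complete ordering exists.
Key observation: after task-3, task-0 the pool peaks at (2, 4, 2), and each blocked process is short somewhere: task-4 on R1; task-7 on R3; task-1 on R1; task-8 on R1.
A maximal execution: task-3, task-0 — then nothing else fits. Check, step by step:
  pool = (0, 1, 0)
  run task-3 (needs (0, 1, 0), free (0, 1, 0)); after release of (2, 2, 2) the pool is (2, 3, 2)
  run task-0 (needs (2, 2, 0), free (2, 3, 2)); after release of (0, 1, 0) the pool is (2, 4, 2)
  task-4 still needs (1, 5, 1) but only (2, 4, 2) is free — short on R1
  task-7 still needs (3, 2, 2) but only (2, 4, 2) is free — short on R3
  task-1 still needs (1, 6, 0) but only (2, 4, 2) is free — short on R1
  task-8 still needs (0, 5, 0) but only (2, 4, 2) is free — short on R1
Never able to finish: task-4, task-7, task-1 and task-8.


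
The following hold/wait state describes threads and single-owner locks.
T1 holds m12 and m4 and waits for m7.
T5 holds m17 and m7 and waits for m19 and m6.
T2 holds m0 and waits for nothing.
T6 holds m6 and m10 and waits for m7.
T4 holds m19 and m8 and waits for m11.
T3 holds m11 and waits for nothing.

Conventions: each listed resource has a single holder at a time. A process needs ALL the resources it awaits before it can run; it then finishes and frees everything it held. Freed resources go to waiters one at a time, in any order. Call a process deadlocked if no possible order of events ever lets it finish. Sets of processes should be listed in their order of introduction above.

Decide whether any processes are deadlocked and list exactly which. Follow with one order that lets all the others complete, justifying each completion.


Deadlocked: T1, T5 and T6.
Key observation: along T5 -> T6 -> T5, each member waits on what the next one holds — a deadlock; T1 waits into the deadlock from upstream.
One completion order for the rest: T3, T4, T2.
Check, step by step:
  T3: no waits; runs immediately, freeing m11
  T4: everything it awaited (m11) is free; runs, freeing m19 and m8
  T2: no waits; runs immediately, freeing m0


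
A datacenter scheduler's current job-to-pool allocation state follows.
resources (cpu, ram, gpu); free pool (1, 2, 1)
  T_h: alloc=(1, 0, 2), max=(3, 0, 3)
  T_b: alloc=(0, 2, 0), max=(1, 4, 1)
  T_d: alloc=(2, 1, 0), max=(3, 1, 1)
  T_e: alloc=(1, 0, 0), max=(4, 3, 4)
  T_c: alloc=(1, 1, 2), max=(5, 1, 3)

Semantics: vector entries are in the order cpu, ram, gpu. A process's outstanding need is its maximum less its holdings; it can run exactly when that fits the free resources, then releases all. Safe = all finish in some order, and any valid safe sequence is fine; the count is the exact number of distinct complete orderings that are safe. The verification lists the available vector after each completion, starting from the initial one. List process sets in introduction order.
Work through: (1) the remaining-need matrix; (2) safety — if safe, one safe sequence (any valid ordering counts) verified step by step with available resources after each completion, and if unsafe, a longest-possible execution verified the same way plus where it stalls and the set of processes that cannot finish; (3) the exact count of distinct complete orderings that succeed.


(1) Need matrix, components ordered cpu, ram, gpu:
  T_h: (2, 0, 1)
  T_b: (1, 2, 1)
  T_d: (1, 0, 1)
  T_e: (3, 3, 4)
  T_c: (4, 0, 1)
(2) SAFE, for example via the order T_d, T_h, T_b, T_c, T_e.
Key observation: reading the order forward, T_d is the first process whose need (1, 0, 1) meets the free pool (1, 2, 1) exactly on a resource it requests.
Step-by-step check:
  pool = (1, 2, 1)
  T_d needs (1, 0, 1) <= (1, 2, 1) -> finishes; pool += (2, 1, 0) = (3, 3, 1)
  T_h needs (2, 0, 1) <= (3, 3, 1) -> finishes; pool += (1, 0, 2) = (4, 3, 3)
  T_b needs (1, 2, 1) <= (4, 3, 3) -> finishes; pool += (0, 2, 0) = (4, 5, 3)
  T_c needs (4, 0, 1) <= (4, 5, 3) -> finishes; pool += (1, 1, 2) = (5, 6, 5)
  T_e needs (3, 3, 4) <= (5, 6, 5) -> finishes; pool += (1, 0, 0) = (6, 6, 5)
(3) Precisely 5 of the possible complete orderings are safe sequences.


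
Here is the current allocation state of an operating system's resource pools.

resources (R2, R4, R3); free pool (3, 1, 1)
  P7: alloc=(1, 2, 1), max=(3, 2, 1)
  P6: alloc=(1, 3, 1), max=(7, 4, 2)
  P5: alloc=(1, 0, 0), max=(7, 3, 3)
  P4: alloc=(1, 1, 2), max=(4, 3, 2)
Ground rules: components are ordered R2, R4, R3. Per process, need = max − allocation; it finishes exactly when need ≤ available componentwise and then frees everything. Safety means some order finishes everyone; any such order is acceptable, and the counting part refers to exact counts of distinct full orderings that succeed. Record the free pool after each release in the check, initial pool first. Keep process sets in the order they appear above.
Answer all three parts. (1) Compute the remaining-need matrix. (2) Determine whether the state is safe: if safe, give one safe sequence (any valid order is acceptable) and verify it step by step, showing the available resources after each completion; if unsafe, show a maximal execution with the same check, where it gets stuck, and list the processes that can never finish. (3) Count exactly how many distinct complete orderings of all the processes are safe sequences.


(1) Outstanding need per process (order R2, R4, R3):
  P7: (2, 0, 0)
  P6: (6, 1, 1)
  P5: (6, 3, 3)
  P4: (3, 2, 0)
(2) The state is UNSAFE.
Key observation: once P7, P4 finish, the pool peaks at (5, 4, 4) — and every remaining process still needs more R2 than that.
A maximal execution: P7, P4 — then nothing else fits. Step-by-step check:
  pool = (3, 1, 1)
  P7 needs (2, 0, 0) <= (3, 1, 1) -> finishes; pool += (1, 2, 1) = (4, 3, 2)
  P4 needs (3, 2, 0) <= (4, 3, 2) -> finishes; pool += (1, 1, 2) = (5, 4, 4)
  P6 still needs (6, 1, 1) but only (5, 4, 4) is free — short on R2
  P5 still needs (6, 3, 3) but only (5, 4, 4) is free — short on R2
Permanently blocked: P6 and P5.
(3) Precisely 0 of the possible complete orderings are safe sequences.


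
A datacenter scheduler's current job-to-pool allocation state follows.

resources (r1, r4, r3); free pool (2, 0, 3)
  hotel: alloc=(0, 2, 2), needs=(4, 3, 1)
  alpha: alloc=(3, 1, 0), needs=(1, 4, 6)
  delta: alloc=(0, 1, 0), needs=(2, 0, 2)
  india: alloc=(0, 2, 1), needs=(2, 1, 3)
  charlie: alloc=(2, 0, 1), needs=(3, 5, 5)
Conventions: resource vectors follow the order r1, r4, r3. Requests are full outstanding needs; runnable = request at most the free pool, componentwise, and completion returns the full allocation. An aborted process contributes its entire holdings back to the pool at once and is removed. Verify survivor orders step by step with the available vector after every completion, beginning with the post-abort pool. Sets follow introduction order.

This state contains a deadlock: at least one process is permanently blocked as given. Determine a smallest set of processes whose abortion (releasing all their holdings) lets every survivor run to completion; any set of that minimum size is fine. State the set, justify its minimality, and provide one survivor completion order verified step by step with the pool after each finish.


Abort alpha.
Key observation: the deadlocked hotel becomes finishable only because alpha released (3, 1, 0); it completes at step 3 below.
Minimality: the empty abort set fails — the state is deadlocked as it stands.
Survivors finish in the order: india, delta, hotel, charlie. Step-by-step check (pool after the aborts first):
  pool = (5, 1, 3)
  run india (needs (2, 1, 3), free (5, 1, 3)); after release of (0, 2, 1) the pool is (5, 3, 4)
  run delta (needs (2, 0, 2), free (5, 3, 4)); after release of (0, 1, 0) the pool is (5, 4, 4)
  run hotel (needs (4, 3, 1), free (5, 4, 4)); after release of (0, 2, 2) the pool is (5, 6, 6)
  run charlie (needs (3, 5, 5), free (5, 6, 6)); after release of (2, 0, 1) the pool is (7, 6, 7)


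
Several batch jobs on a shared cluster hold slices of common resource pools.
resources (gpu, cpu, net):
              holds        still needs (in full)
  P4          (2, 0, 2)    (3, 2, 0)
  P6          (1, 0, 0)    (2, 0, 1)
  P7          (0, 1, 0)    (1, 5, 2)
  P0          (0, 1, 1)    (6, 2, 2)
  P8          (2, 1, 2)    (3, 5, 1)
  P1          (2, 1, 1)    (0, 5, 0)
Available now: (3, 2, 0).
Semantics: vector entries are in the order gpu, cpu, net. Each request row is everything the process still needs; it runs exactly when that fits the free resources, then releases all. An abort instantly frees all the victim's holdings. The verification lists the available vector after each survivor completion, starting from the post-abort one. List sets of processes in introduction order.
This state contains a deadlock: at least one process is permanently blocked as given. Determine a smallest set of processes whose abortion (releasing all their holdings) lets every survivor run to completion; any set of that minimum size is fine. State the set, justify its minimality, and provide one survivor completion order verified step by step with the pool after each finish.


Abort P8 and P1.
Key observation: before aborting P8 and P1, P7 was permanently blocked — no order could ever run it; afterwards it completes at step 3.
Minimality, checking each single-abort alternative: P4 alone leaves P7 blocked (short on cpu); P6 alone leaves P7 blocked (short on cpu); P7 alone leaves P8 blocked (short on cpu); P0 alone leaves P7 blocked (short on cpu); P8 alone leaves P7 blocked (short on cpu); P1 alone leaves P7 blocked (short on cpu).
The survivors complete as P0, P4, P7, P6. Step-by-step check (starting from the post-abort pool):
  pool = (7, 4, 3)
  P0 needs (6, 2, 2) <= (7, 4, 3) -> finishes; pool += (0, 1, 1) = (7, 5, 4)
  P4 needs (3, 2, 0) <= (7, 5, 4) -> finishes; pool += (2, 0, 2) = (9, 5, 6)
  P7 needs (1, 5, 2) <= (9, 5, 6) -> finishes; pool += (0, 1, 0) = (9, 6, 6)
  P6 needs (2, 0, 1) <= (9, 6, 6) -> finishes; pool += (1, 0, 0) = (10, 6, 6)


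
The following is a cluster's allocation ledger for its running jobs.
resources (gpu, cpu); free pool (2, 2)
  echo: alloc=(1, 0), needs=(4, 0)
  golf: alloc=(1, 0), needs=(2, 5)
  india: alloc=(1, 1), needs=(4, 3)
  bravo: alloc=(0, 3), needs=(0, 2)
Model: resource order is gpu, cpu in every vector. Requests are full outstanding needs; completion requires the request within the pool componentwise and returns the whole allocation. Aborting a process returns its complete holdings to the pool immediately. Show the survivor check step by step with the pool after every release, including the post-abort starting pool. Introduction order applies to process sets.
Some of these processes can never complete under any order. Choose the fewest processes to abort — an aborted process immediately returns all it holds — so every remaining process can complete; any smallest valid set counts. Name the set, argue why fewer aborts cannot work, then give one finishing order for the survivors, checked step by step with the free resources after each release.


The answer: abort india.
Key observation: no ordering could ever have run echo before the abort of india; with (1, 1) back in the pool it fits at step 3.
No smaller set exists: with zero aborts the deadlock remains.
One survivor order: bravo, golf, echo. Verifying each step (post-abort pool first):
  pool = (3, 3)
  bravo: need (0, 2) fits (3, 3); releases (0, 3), pool now (3, 6)
  golf: need (2, 5) fits (3, 6); releases (1, 0), pool now (4, 6)
  echo: need (4, 0) fits (4, 6); releases (1, 0), pool now (5, 6)


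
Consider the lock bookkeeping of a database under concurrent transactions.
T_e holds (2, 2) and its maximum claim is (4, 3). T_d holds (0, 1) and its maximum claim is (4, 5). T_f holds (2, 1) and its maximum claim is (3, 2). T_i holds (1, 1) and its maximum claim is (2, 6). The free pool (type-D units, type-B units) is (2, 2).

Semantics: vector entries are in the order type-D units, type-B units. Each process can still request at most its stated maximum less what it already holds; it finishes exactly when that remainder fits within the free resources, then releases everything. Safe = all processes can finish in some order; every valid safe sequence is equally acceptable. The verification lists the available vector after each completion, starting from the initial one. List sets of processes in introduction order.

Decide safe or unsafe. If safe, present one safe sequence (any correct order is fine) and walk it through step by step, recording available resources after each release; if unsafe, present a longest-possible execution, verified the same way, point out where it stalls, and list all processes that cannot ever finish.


SAFE, for example via the order T_e, T_f, T_i, T_d.
Key observation: reading the order forward, T_e is the first process whose need (2, 1) meets the free pool (2, 2) exactly on a resource it requests.
Check, step by step:
  pool = (2, 2)
  run T_e (needs (2, 1), free (2, 2)); after release of (2, 2) the pool is (4, 4)
  run T_f (needs (1, 1), free (4, 4)); after release of (2, 1) the pool is (6, 5)
  run T_i (needs (1, 5), free (6, 5)); after release of (1, 1) the pool is (7, 6)
  run T_d (needs (4, 4), free (7, 6)); after release of (0, 1) the pool is (7, 7)


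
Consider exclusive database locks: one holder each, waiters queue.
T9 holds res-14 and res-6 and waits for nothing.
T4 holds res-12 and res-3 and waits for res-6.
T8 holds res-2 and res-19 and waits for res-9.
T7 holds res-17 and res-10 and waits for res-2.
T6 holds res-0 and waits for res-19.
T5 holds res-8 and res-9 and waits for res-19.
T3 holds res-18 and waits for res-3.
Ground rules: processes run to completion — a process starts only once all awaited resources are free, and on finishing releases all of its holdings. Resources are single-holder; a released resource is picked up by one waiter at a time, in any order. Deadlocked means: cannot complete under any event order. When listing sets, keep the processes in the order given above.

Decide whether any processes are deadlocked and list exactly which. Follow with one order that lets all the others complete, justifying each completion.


The deadlocked set is T8, T7, T6 and T5.
Key observation: the loop T8 -> T5 -> T8 blocks itself forever; T7 and T6 wait into the deadlock from upstream.
One completion order for the rest: T9, T4, T3.
Verifying each step:
  run T9 (it waits on nothing); releases res-14 and res-6
  T4 waits on res-6 — all released -> runs and releases res-12 and res-3
  T3 waits on res-3 — all released -> runs and releases res-18


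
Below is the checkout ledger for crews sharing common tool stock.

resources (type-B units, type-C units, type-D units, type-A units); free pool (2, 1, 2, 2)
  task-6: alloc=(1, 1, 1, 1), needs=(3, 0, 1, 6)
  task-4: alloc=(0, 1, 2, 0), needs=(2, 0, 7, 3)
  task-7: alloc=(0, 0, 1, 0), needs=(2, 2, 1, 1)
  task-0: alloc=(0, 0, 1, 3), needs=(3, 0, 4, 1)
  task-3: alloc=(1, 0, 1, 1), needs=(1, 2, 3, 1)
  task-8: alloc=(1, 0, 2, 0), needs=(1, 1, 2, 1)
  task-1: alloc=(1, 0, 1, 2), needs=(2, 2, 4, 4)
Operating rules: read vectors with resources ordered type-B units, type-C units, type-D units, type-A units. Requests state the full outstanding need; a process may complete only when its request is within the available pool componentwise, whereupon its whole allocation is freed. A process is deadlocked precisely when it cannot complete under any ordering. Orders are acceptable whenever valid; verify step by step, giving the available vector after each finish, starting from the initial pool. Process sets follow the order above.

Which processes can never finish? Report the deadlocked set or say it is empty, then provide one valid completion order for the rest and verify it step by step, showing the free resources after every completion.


Deadlocked set: task-6, task-4, task-7, task-3 and task-1.
Key observation: after task-8, task-0 the pool peaks at (3, 1, 5, 5), and each blocked process is short somewhere: task-6 on type-A units; task-4 on type-D units; task-7 on type-C units; task-3 on type-C units; task-1 on type-C units.
One completion order for the rest: task-8, task-0. Step-by-step check:
  pool = (2, 1, 2, 2)
  task-8 needs (1, 1, 2, 1) <= (2, 1, 2, 2) -> finishes; pool += (1, 0, 2, 0) = (3, 1, 4, 2)
  task-0 needs (3, 0, 4, 1) <= (3, 1, 4, 2) -> finishes; pool += (0, 0, 1, 3) = (3, 1, 5, 5)
The blocked processes can never fit:
  blocked: task-6 wants (3, 0, 1, 6), pool (3, 1, 5, 5) — not enough type-A units
  blocked: task-4 wants (2, 0, 7, 3), pool (3, 1, 5, 5) — not enough type-D units
  blocked: task-7 wants (2, 2, 1, 1), pool (3, 1, 5, 5) — not enough type-C units
  blocked: task-3 wants (1, 2, 3, 1), pool (3, 1, 5, 5) — not enough type-C units
  blocked: task-1 wants (2, 2, 4, 4), pool (3, 1, 5, 5) — not enough type-C units


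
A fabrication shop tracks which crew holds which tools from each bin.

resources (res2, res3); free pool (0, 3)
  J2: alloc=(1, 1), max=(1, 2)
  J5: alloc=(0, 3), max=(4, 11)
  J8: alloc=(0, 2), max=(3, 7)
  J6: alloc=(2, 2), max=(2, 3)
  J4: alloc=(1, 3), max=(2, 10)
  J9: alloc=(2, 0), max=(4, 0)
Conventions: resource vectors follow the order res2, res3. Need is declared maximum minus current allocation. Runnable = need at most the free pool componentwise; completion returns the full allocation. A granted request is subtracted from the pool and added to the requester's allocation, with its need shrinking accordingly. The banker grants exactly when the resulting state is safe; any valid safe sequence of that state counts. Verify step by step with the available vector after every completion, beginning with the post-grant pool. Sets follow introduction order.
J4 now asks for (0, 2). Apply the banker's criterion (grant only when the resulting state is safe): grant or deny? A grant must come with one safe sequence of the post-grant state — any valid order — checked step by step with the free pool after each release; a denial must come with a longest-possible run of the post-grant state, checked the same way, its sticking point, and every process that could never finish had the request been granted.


DENY — the pretend-granted state is unsafe.
Key observation: after J6, J2, J9 complete, (5, 4) is the best the pool ever gets, yet each leftover process wants more res3.
Pretend the grant happened; the run J6, J2, J9 goes as far as possible. Verifying each step:
  pool = (0, 1)
  run J6 (needs (0, 1), free (0, 1)); after release of (2, 2) the pool is (2, 3)
  run J2 (needs (0, 1), free (2, 3)); after release of (1, 1) the pool is (3, 4)
  run J9 (needs (2, 0), free (3, 4)); after release of (2, 0) the pool is (5, 4)
  blocked: J5 wants (4, 8), pool (5, 4) — not enough res3
  blocked: J8 wants (3, 5), pool (5, 4) — not enough res3
  blocked: J4 wants (1, 5), pool (5, 4) — not enough res3
Post-grant, the permanently blocked set is J5, J8 and J4.
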